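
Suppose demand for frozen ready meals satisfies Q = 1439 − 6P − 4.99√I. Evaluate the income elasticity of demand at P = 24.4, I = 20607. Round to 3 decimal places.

-0.622

At P = 24.4, I = 20607: Q = 576.279.
Holding P constant, ∂Q/∂I = -4.99/(2√I) = -0.0173805.
η_I = (∂Q/∂I)·(I/Q) = -0.0173805 × (20607/576.279) = -0.622.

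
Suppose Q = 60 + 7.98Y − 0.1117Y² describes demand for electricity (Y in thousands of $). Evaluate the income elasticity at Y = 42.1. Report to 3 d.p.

-0.303

At Y = 42.1: Q = 197.9798.
dQ/dY = 7.98 − 0.2234Y = -1.42514.
η = (dQ/dY)·(Y/Q) = -1.42514 × (42.1/197.9798) = -0.303.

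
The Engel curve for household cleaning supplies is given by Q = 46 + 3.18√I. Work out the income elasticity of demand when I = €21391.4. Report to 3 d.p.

At I = 21391.4: Q = 511.100.
dQ/dI = 3.18/(2√I) = 0.0108712 at this income.
η = (dQ/dI)·(I/Q) = 0.0108712 × (21391.4/511.100) = 0.455.

0.455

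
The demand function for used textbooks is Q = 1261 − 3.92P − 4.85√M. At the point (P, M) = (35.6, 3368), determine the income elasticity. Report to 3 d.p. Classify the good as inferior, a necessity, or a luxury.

At P = 35.6, M = 3368: Q = 839.981.
Holding P constant, ∂Q/∂M = -4.85/(2√M) = -0.0417855.
η_M = (∂Q/∂M)·(M/Q) = -0.0417855 × (3368/839.981) = -0.168.
Since η < 0, this is an inferior good.

-0.168 (inferior good)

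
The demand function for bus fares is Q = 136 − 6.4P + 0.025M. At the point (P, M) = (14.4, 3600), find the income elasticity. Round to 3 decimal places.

0.672

At P = 14.4, M = 3600: Q = 133.840.
Holding P constant, ∂Q/∂M = 0.025.
η_M = (∂Q/∂M)·(M/Q) = 0.025 × (3600/133.840) = 0.672.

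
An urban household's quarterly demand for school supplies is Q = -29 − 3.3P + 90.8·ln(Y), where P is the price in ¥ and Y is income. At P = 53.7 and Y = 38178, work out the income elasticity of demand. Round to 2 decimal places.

0.12

At P = 53.7, Y = 38178: Q = 751.731.
Holding P constant, ∂Q/∂Y = 90.8/Y = 0.00237833.
η_Y = (∂Q/∂Y)·(Y/Q) = 0.00237833 × (38178/751.731) = 0.12.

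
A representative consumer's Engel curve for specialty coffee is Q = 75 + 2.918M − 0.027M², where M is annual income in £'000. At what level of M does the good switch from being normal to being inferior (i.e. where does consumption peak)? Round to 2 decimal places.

54.04

dQ/dM = 2.918 − 0.054M.
The good is inferior where dQ/dM < 0. Setting dQ/dM = 0 gives M = 2.918 / 0.054 = 54.04.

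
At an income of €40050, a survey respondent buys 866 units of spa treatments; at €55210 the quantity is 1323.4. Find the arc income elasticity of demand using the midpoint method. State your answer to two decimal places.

ΔQ = 1323.4 − 866 = 457.4; midpoint Q̄ = (866 + 1323.4)/2 = 1094.7.
ΔI = 55210 − 40050 = 15160; midpoint Ī = (40050 + 55210)/2 = 47630.
η = (ΔQ/Q̄) ÷ (ΔI/Ī) = (457.4/1094.7) ÷ (15160/47630) = 1.31.

1.31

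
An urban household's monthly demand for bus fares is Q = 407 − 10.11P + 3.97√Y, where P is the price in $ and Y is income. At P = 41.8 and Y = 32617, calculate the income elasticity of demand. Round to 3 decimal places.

At P = 41.8, Y = 32617: Q = 701.391.
Holding P constant, ∂Q/∂Y = 3.97/(2√Y) = 0.010991.
η_Y = (∂Q/∂Y)·(Y/Q) = 0.010991 × (32617/701.391) = 0.511.

0.511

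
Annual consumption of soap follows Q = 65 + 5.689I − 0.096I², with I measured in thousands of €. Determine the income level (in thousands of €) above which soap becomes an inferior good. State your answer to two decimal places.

dQ/dI = 5.689 − 0.192I.
The good is inferior where dQ/dI < 0. Setting dQ/dI = 0 gives I = 5.689 / 0.192 = 29.63.

29.63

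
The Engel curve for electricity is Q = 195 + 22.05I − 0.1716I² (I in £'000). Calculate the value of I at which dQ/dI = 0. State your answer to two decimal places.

64.25

dQ/dI = 22.05 − 0.3432I.
The good is inferior where dQ/dI < 0. Setting dQ/dI = 0 gives I = 22.05 / 0.3432 = 64.25.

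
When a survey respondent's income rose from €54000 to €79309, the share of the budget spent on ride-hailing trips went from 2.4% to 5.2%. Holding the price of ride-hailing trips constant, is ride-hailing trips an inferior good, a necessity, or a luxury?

luxury

The budget share rises as income rises, so η > 1.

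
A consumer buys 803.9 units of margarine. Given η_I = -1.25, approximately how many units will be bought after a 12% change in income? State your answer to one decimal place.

%ΔQ ≈ η × %ΔI = -1.25 × 12% = -15%.
New Q ≈ 803.9 × (1 − 0.15) = 683.3.

683.3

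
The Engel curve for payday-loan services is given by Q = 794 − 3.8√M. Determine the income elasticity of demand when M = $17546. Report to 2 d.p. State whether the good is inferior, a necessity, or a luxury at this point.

-0.87 (inferior good)

At M = 17546: Q = 290.647.
dQ/dM = -3.8/(2√M) = -0.0143438 at this income.
η = (dQ/dM)·(M/Q) = -0.0143438 × (17546/290.647) = -0.87.
Since η < 0, the good is an inferior good.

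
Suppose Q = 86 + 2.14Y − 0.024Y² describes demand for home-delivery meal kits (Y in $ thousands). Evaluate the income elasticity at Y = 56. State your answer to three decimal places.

At Y = 56: Q = 130.5760.
dQ/dY = 2.14 − 0.048Y = -0.54800.
η = (dQ/dY)·(Y/Q) = -0.54800 × (56/130.5760) = -0.235.

-0.235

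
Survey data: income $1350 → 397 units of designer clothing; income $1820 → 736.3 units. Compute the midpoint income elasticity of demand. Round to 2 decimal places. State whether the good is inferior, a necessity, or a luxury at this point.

ΔQ = 736.3 − 397 = 339.3; midpoint Q̄ = (397 + 736.3)/2 = 566.65.
ΔI = 1820 − 1350 = 470; midpoint Ī = (1350 + 1820)/2 = 1585.
η = (ΔQ/Q̄) ÷ (ΔI/Ī) = (339.3/566.65) ÷ (470/1585) = 2.02.
η > 1 ⇒ luxury.

2.02 (luxury)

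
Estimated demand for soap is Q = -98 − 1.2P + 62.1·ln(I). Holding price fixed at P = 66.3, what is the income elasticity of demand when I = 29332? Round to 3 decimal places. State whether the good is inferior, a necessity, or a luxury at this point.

0.135 (necessity)

At P = 66.3, I = 29332: Q = 461.228.
Holding P constant, ∂Q/∂I = 62.1/I = 0.00211714.
η_I = (∂Q/∂I)·(I/Q) = 0.00211714 × (29332/461.228) = 0.135.
Since 0 < η < 1, this is a necessity.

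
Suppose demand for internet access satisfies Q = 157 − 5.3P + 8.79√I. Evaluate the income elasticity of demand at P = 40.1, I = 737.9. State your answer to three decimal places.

At P = 40.1, I = 737.9: Q = 183.244.
Holding P constant, ∂Q/∂I = 8.79/(2√I) = 0.161793.
η_I = (∂Q/∂I)·(I/Q) = 0.161793 × (737.9/183.244) = 0.652.

0.652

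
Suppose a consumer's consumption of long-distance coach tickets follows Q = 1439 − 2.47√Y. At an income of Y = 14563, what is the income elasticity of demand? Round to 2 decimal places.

-0.13

At Y = 14563: Q = 1140.927.
dQ/dY = -2.47/(2√Y) = -0.0102339 at this income.
η = (dQ/dY)·(Y/Q) = -0.0102339 × (14563/1140.927) = -0.13.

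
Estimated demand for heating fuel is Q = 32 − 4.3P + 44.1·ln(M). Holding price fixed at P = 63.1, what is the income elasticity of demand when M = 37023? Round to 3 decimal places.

At P = 63.1, M = 37023: Q = 224.571.
Holding P constant, ∂Q/∂M = 44.1/M = 0.00119115.
η_M = (∂Q/∂M)·(M/Q) = 0.00119115 × (37023/224.571) = 0.196.

0.196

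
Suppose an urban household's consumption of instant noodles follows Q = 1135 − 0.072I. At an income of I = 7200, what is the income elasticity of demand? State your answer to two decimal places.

-0.84

At I = 7200: Q = 616.600.
dQ/dI = −0.072.
η = (dQ/dI)·(I/Q) = -0.072 × (7200/616.600) = -0.84.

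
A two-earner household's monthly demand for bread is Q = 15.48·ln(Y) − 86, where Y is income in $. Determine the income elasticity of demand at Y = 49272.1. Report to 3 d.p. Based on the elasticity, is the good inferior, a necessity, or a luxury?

At Y = 49272.1: Q = 81.263.
dQ/dY = 15.48/Y = 0.000314174 at this income.
η = (dQ/dY)·(Y/Q) = 0.000314174 × (49272.1/81.263) = 0.190.
Since 0 < η < 1, the good is a necessity.

0.190 (necessity)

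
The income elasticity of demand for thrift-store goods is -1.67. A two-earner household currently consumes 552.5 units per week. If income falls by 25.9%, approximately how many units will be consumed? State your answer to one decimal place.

%ΔQ ≈ η × %ΔI = -1.67 × (-25.9%) = 43.253%.
New Q ≈ 552.5 × (1 + 0.43253) = 791.5.

791.5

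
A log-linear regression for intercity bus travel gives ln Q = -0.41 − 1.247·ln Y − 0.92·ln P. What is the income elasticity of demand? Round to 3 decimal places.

In a log-linear demand, the coefficient on ln Y is the income elasticity.
So η = -1.247.

-1.247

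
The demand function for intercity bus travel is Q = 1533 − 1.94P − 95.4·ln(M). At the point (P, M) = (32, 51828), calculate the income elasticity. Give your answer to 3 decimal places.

-0.219

At P = 32, M = 51828: Q = 435.288.
Holding P constant, ∂Q/∂M = -95.4/M = -0.0018407.
η_M = (∂Q/∂M)·(M/Q) = -0.0018407 × (51828/435.288) = -0.219.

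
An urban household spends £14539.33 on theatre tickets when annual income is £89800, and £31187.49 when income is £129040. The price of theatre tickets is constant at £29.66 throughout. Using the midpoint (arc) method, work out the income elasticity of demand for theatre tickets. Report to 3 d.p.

With a constant price, Q₁ = 14539.33/29.66 = 490.200 and Q₂ = 31187.49/29.66 = 1051.500 (equivalently, work directly with expenditure since P cancels).
Midpoint %ΔQ = (31187.49 − 14539.33)/22863.41 = 0.72816; midpoint %ΔI = (129040 − 89800)/109420 = 0.35862.
η = 0.72816 / 0.35862 = 2.030.

2.030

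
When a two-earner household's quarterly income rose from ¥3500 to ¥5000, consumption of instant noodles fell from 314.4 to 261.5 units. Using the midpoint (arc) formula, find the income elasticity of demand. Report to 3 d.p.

ΔQ = 261.5 − 314.4 = -52.9; midpoint Q̄ = (314.4 + 261.5)/2 = 287.95.
ΔI = 5000 − 3500 = 1500; midpoint Ī = (3500 + 5000)/2 = 4250.
η = (ΔQ/Q̄) ÷ (ΔI/Ī) = (-52.9/287.95) ÷ (1500/4250) = -0.521.

-0.521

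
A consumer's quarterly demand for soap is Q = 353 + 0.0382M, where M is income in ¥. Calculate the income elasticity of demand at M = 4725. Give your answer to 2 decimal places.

0.34

At M = 4725: Q = 533.495.
dQ/dM = 0.0382.
η = (dQ/dM)·(M/Q) = 0.0382 × (4725/533.495) = 0.34.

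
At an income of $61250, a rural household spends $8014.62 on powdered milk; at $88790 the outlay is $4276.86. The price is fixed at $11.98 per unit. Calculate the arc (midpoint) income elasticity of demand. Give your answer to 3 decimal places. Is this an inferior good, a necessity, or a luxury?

With a constant price, Q₁ = 8014.62/11.98 = 669.000 and Q₂ = 4276.86/11.98 = 357.000 (equivalently, work directly with expenditure since P cancels).
Midpoint %ΔQ = (4276.86 − 8014.62)/6145.74 = -0.60819; midpoint %ΔI = (88790 − 61250)/75020 = 0.36710.
η = -0.60819 / 0.36710 = -1.657.
η < 0 ⇒ inferior good.

-1.657 (inferior good)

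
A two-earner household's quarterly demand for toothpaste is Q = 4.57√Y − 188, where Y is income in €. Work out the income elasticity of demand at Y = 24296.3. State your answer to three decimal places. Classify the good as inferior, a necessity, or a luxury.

0.679 (necessity)

At Y = 24296.3: Q = 524.338.
dQ/dY = 4.57/(2√Y) = 0.0146594 at this income.
η = (dQ/dY)·(Y/Q) = 0.0146594 × (24296.3/524.338) = 0.679.
Since 0 < η < 1, the good is a necessity.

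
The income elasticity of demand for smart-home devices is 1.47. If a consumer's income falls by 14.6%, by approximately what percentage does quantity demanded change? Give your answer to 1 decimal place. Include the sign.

%ΔQ ≈ η × %ΔI = 1.47 × (-14.6%) = -21.5%.

-21.5%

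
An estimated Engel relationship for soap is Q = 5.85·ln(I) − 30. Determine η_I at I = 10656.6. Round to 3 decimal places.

At I = 10656.6: Q = 24.253.
dQ/dI = 5.85/I = 0.000548956 at this income.
η = (dQ/dI)·(I/Q) = 0.000548956 × (10656.6/24.253) = 0.241.

0.241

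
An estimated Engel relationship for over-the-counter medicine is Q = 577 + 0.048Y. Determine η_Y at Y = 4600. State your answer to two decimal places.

0.28

At Y = 4600: Q = 797.800.
dQ/dY = 0.048.
η = (dQ/dY)·(Y/Q) = 0.048 × (4600/797.800) = 0.28.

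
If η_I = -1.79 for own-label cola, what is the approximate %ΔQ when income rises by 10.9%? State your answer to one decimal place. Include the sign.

-19.5%

%ΔQ ≈ η × %ΔI = -1.79 × 10.9% = -19.5%.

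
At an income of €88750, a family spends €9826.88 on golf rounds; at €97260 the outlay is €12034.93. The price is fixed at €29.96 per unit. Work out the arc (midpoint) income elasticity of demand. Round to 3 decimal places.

2.208

With a constant price, Q₁ = 9826.88/29.96 = 328.000 and Q₂ = 12034.93/29.96 = 401.700 (equivalently, work directly with expenditure since P cancels).
Midpoint %ΔQ = (12034.93 − 9826.88)/10930.91 = 0.20200; midpoint %ΔI = (97260 − 88750)/93005 = 0.09150.
η = 0.20200 / 0.09150 = 2.208.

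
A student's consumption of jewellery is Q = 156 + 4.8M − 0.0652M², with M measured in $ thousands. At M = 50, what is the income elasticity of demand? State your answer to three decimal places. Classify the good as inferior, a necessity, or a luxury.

-0.369 (inferior good)

At M = 50: Q = 233.0000.
dQ/dM = 4.8 − 0.1304M = -1.72000.
η = (dQ/dM)·(M/Q) = -1.72000 × (50/233.0000) = -0.369.
η < 0 ⇒ inferior good.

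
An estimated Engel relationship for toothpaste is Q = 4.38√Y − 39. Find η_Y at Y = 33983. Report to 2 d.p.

At Y = 33983: Q = 768.430.
dQ/dY = 4.38/(2√Y) = 0.0118799 at this income.
η = (dQ/dY)·(Y/Q) = 0.0118799 × (33983/768.430) = 0.53.

0.53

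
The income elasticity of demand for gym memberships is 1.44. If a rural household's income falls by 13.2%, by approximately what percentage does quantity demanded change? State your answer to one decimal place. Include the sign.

-19.0%

%ΔQ ≈ η × %ΔI = 1.44 × (-13.2%) = -19.0%.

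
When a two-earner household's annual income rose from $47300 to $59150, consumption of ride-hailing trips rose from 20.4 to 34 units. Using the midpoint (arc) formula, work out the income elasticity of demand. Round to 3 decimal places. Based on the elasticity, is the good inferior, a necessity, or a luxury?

2.246 (luxury)

ΔQ = 34 − 20.4 = 13.6; midpoint Q̄ = (20.4 + 34)/2 = 27.2.
ΔI = 59150 − 47300 = 11850; midpoint Ī = (47300 + 59150)/2 = 53225.
η = (ΔQ/Q̄) ÷ (ΔI/Ī) = (13.6/27.2) ÷ (11850/53225) = 2.246.
η > 1 ⇒ luxury.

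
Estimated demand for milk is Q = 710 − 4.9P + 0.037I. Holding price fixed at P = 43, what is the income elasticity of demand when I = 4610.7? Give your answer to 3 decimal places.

0.255

At P = 43, I = 4610.7: Q = 669.896.
Holding P constant, ∂Q/∂I = 0.037.
η_I = (∂Q/∂I)·(I/Q) = 0.037 × (4610.7/669.896) = 0.255.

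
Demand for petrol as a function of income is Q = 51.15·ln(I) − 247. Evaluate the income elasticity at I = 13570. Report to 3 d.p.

At I = 13570: Q = 239.724.
dQ/dI = 51.15/I = 0.00376934 at this income.
η = (dQ/dI)·(I/Q) = 0.00376934 × (13570/239.724) = 0.213.

0.213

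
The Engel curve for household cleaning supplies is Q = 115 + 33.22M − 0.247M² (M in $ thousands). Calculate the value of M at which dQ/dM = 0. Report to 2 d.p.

67.25

dQ/dM = 33.22 − 0.494M.
The good is inferior where dQ/dM < 0. Setting dQ/dM = 0 gives M = 33.22 / 0.494 = 67.25.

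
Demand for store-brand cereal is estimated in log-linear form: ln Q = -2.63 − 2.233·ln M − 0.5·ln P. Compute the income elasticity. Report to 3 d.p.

-2.233

In a log-linear demand, the coefficient on ln M is the income elasticity.
So η = -2.233.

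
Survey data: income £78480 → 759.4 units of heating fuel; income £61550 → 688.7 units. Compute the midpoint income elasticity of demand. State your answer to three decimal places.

0.404

ΔQ = 688.7 − 759.4 = -70.7; midpoint Q̄ = (759.4 + 688.7)/2 = 724.05.
ΔI = 61550 − 78480 = -16930; midpoint Ī = (78480 + 61550)/2 = 70015.
η = (ΔQ/Q̄) ÷ (ΔI/Ī) = (-70.7/724.05) ÷ (-16930/70015) = 0.404.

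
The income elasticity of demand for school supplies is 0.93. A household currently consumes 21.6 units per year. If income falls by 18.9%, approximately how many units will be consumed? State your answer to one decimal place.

%ΔQ ≈ η × %ΔI = 0.93 × (-18.9%) = -17.577%.
New Q ≈ 21.6 × (1 − 0.17577) = 17.8.

17.8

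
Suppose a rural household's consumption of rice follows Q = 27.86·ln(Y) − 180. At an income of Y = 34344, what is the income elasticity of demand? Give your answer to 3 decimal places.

At Y = 34344: Q = 110.975.
dQ/dY = 27.86/Y = 0.000811204 at this income.
η = (dQ/dY)·(Y/Q) = 0.000811204 × (34344/110.975) = 0.251.

0.251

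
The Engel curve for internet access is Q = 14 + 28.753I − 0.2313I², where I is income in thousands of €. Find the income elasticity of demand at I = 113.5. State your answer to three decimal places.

At I = 113.5: Q = 297.8011.
dQ/dI = 28.753 − 0.4626I = -23.75210.
η = (dQ/dI)·(I/Q) = -23.75210 × (113.5/297.8011) = -9.053.

-9.053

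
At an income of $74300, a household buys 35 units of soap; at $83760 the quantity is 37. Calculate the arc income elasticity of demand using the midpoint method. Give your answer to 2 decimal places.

ΔQ = 37 − 35 = 2; midpoint Q̄ = (35 + 37)/2 = 36.
ΔI = 83760 − 74300 = 9460; midpoint Ī = (74300 + 83760)/2 = 79030.
η = (ΔQ/Q̄) ÷ (ΔI/Ī) = (2/36) ÷ (9460/79030) = 0.46.

0.46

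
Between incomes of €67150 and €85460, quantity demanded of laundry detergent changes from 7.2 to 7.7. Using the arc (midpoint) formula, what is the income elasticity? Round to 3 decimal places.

ΔQ = 7.7 − 7.2 = 0.5; midpoint Q̄ = (7.2 + 7.7)/2 = 7.45.
ΔI = 85460 − 67150 = 18310; midpoint Ī = (67150 + 85460)/2 = 76305.
η = (ΔQ/Q̄) ÷ (ΔI/Ī) = (0.5/7.45) ÷ (18310/76305) = 0.280.

0.280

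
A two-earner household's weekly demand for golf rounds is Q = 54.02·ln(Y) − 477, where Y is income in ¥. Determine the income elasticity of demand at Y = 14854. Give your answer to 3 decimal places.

1.289

At Y = 14854: Q = 41.917.
dQ/dY = 54.02/Y = 0.00363673 at this income.
η = (dQ/dY)·(Y/Q) = 0.00363673 × (14854/41.917) = 1.289.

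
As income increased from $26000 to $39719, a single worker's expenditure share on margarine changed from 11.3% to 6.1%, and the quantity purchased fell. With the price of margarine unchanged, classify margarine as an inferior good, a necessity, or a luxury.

Quantity demanded falls as income rises, so η < 0.

inferior good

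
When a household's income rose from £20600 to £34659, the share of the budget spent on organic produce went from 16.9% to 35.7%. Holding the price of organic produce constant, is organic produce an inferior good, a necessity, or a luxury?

luxury

The budget share rises as income rises, so η > 1.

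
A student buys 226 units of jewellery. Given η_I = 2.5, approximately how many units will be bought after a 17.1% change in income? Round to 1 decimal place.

322.6

%ΔQ ≈ η × %ΔI = 2.5 × 17.1% = 42.75%.
New Q ≈ 226 × (1 + 0.4275) = 322.6.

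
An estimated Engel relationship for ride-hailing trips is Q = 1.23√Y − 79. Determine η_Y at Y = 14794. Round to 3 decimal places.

1.059

At Y = 14794: Q = 70.606.
dQ/dY = 1.23/(2√Y) = 0.00505629 at this income.
η = (dQ/dY)·(Y/Q) = 0.00505629 × (14794/70.606) = 1.059.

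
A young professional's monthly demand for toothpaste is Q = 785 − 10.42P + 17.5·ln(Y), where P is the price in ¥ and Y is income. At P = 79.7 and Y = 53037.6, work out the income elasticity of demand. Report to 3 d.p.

0.121

At P = 79.7, Y = 53037.6: Q = 144.904.
Holding P constant, ∂Q/∂Y = 17.5/Y = 0.000329955.
η_Y = (∂Q/∂Y)·(Y/Q) = 0.000329955 × (53037.6/144.904) = 0.121.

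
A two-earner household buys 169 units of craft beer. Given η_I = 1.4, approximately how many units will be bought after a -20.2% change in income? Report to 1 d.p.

121.2

%ΔQ ≈ η × %ΔI = 1.4 × (-20.2%) = -28.28%.
New Q ≈ 169 × (1 − 0.2828) = 121.2.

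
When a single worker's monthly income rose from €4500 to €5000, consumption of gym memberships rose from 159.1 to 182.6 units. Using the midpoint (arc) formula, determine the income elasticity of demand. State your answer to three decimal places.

1.307

ΔQ = 182.6 − 159.1 = 23.5; midpoint Q̄ = (159.1 + 182.6)/2 = 170.85.
ΔI = 5000 − 4500 = 500; midpoint Ī = (4500 + 5000)/2 = 4750.
η = (ΔQ/Q̄) ÷ (ΔI/Ī) = (23.5/170.85) ÷ (500/4750) = 1.307.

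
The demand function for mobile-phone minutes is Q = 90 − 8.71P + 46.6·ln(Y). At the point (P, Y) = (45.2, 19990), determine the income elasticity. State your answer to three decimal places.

At P = 45.2, Y = 19990: Q = 157.787.
Holding P constant, ∂Q/∂Y = 46.6/Y = 0.00233117.
η_Y = (∂Q/∂Y)·(Y/Q) = 0.00233117 × (19990/157.787) = 0.295.

0.295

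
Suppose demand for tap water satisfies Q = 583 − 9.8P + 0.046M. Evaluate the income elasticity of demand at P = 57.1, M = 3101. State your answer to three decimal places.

0.859

At P = 57.1, M = 3101: Q = 166.066.
Holding P constant, ∂Q/∂M = 0.046.
η_M = (∂Q/∂M)·(M/Q) = 0.046 × (3101/166.066) = 0.859.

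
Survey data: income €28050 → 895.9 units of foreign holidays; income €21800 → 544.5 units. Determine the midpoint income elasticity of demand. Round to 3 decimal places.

ΔQ = 544.5 − 895.9 = -351.4; midpoint Q̄ = (895.9 + 544.5)/2 = 720.2.
ΔI = 21800 − 28050 = -6250; midpoint Ī = (28050 + 21800)/2 = 24925.
η = (ΔQ/Q̄) ÷ (ΔI/Ī) = (-351.4/720.2) ÷ (-6250/24925) = 1.946.

1.946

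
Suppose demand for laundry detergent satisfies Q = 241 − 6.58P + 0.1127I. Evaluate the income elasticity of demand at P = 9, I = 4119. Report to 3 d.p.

0.719

At P = 9, I = 4119: Q = 645.991.
Holding P constant, ∂Q/∂I = 0.1127.
η_I = (∂Q/∂I)·(I/Q) = 0.1127 × (4119/645.991) = 0.719.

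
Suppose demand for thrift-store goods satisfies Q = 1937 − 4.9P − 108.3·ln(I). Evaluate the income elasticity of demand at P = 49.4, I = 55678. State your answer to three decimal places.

At P = 49.4, I = 55678: Q = 511.509.
Holding P constant, ∂Q/∂I = -108.3/I = -0.00194511.
η_I = (∂Q/∂I)·(I/Q) = -0.00194511 × (55678/511.509) = -0.212.

-0.212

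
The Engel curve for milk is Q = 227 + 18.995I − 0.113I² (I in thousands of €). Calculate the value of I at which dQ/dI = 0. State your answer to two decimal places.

dQ/dI = 18.995 − 0.226I.
The good is inferior where dQ/dI < 0. Setting dQ/dI = 0 gives I = 18.995 / 0.226 = 84.05.

84.05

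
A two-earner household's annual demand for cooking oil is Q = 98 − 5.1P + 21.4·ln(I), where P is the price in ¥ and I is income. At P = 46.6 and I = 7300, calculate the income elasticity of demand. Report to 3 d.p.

At P = 46.6, I = 7300: Q = 50.706.
Holding P constant, ∂Q/∂I = 21.4/I = 0.00293151.
η_I = (∂Q/∂I)·(I/Q) = 0.00293151 × (7300/50.706) = 0.422.

0.422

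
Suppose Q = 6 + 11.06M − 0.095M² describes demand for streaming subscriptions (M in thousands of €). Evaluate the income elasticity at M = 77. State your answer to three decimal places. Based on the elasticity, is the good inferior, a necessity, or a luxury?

-0.934 (inferior good)

At M = 77: Q = 294.3650.
dQ/dM = 11.06 − 0.19M = -3.57000.
η = (dQ/dM)·(M/Q) = -3.57000 × (77/294.3650) = -0.934.
η < 0 ⇒ inferior good.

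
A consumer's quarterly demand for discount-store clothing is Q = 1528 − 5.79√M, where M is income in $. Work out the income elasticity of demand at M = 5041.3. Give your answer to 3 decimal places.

At M = 5041.3: Q = 1116.898.
dQ/dM = -5.79/(2√M) = -0.0407734 at this income.
η = (dQ/dM)·(M/Q) = -0.0407734 × (5041.3/1116.898) = -0.184.

-0.184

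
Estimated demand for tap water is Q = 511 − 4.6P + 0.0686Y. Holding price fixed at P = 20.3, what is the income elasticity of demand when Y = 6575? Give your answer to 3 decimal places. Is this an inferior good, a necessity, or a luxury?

0.519 (necessity)

At P = 20.3, Y = 6575: Q = 868.665.
Holding P constant, ∂Q/∂Y = 0.0686.
η_Y = (∂Q/∂Y)·(Y/Q) = 0.0686 × (6575/868.665) = 0.519.
Since 0 < η < 1, this is a necessity.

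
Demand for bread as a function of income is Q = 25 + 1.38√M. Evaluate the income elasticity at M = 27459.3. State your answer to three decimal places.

At M = 27459.3: Q = 253.678.
dQ/dM = 1.38/(2√M) = 0.00416394 at this income.
η = (dQ/dM)·(M/Q) = 0.00416394 × (27459.3/253.678) = 0.451.

0.451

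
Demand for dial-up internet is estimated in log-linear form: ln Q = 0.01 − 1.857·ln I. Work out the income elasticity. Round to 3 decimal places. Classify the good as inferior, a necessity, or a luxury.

-1.857 (inferior good)

In a log-linear demand, the coefficient on ln I is the income elasticity.
So η = -1.857.
η < 0 ⇒ inferior good.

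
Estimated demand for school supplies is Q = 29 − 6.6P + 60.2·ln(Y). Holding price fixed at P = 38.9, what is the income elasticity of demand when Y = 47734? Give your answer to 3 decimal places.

At P = 38.9, Y = 47734: Q = 420.819.
Holding P constant, ∂Q/∂Y = 60.2/Y = 0.00126116.
η_Y = (∂Q/∂Y)·(Y/Q) = 0.00126116 × (47734/420.819) = 0.143.

0.143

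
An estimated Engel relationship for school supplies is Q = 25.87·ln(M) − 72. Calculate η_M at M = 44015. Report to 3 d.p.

0.126

At M = 44015: Q = 204.609.
dQ/dM = 25.87/M = 0.000587754 at this income.
η = (dQ/dM)·(M/Q) = 0.000587754 × (44015/204.609) = 0.126.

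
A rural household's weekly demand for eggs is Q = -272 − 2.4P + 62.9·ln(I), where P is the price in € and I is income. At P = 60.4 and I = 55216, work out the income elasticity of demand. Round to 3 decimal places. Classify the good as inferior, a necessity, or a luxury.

At P = 60.4, I = 55216: Q = 269.846.
Holding P constant, ∂Q/∂I = 62.9/I = 0.00113916.
η_I = (∂Q/∂I)·(I/Q) = 0.00113916 × (55216/269.846) = 0.233.
Since 0 < η < 1, this is a necessity.

0.233 (necessity)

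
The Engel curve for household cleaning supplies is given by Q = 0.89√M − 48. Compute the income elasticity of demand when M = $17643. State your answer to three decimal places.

At M = 17643: Q = 70.216.
dQ/dM = 0.89/(2√M) = 0.00335022 at this income.
η = (dQ/dM)·(M/Q) = 0.00335022 × (17643/70.216) = 0.842.

0.842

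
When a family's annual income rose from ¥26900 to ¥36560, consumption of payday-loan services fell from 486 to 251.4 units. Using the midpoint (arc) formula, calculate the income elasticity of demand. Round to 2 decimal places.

ΔQ = 251.4 − 486 = -234.6; midpoint Q̄ = (486 + 251.4)/2 = 368.7.
ΔI = 36560 − 26900 = 9660; midpoint Ī = (26900 + 36560)/2 = 31730.
η = (ΔQ/Q̄) ÷ (ΔI/Ī) = (-234.6/368.7) ÷ (9660/31730) = -2.09.

-2.09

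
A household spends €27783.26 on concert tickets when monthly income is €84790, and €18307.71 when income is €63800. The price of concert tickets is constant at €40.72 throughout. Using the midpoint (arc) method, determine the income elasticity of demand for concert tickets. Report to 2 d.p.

With a constant price, Q₁ = 27783.26/40.72 = 682.300 and Q₂ = 18307.71/40.72 = 449.600 (equivalently, work directly with expenditure since P cancels).
Midpoint %ΔQ = (18307.71 − 27783.26)/23045.49 = -0.41117; midpoint %ΔI = (63800 − 84790)/74295 = -0.28252.
η = -0.41117 / -0.28252 = 1.46.

1.46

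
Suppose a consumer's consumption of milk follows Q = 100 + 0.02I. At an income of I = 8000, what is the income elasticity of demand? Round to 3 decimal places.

0.615

At I = 8000: Q = 260.000.
dQ/dI = 0.02.
η = (dQ/dI)·(I/Q) = 0.02 × (8000/260.000) = 0.615.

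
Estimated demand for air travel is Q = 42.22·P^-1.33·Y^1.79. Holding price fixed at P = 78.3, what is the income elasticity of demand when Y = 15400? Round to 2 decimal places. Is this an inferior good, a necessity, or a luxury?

For a multiplicative demand Q = A·P^α·Y^β, the income elasticity is β everywhere.
Here β = 1.79, so η = 1.79.
Since η > 1, this is a luxury.

1.79 (luxury)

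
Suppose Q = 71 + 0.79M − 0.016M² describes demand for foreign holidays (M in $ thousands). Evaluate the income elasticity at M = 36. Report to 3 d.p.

-0.166

At M = 36: Q = 78.7040.
dQ/dM = 0.79 − 0.032M = -0.36200.
η = (dQ/dM)·(M/Q) = -0.36200 × (36/78.7040) = -0.166.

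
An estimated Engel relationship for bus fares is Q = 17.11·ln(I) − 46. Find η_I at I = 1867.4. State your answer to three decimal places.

0.206

At I = 1867.4: Q = 82.878.
dQ/dI = 17.11/I = 0.00916247 at this income.
η = (dQ/dI)·(I/Q) = 0.00916247 × (1867.4/82.878) = 0.206.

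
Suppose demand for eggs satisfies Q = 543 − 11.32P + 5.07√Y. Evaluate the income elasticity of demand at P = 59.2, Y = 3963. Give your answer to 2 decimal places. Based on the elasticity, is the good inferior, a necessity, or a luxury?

At P = 59.2, Y = 3963: Q = 192.024.
Holding P constant, ∂Q/∂Y = 5.07/(2√Y) = 0.0402685.
η_Y = (∂Q/∂Y)·(Y/Q) = 0.0402685 × (3963/192.024) = 0.83.
Since 0 < η < 1, this is a necessity.

0.83 (necessity)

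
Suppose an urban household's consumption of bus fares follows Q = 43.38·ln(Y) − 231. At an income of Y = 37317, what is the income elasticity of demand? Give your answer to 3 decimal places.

At Y = 37317: Q = 225.670.
dQ/dY = 43.38/Y = 0.00116247 at this income.
η = (dQ/dY)·(Y/Q) = 0.00116247 × (37317/225.670) = 0.192.

0.192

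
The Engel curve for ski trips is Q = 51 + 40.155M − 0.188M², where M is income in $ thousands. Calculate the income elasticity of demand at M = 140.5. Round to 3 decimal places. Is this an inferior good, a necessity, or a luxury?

At M = 140.5: Q = 1981.6105.
dQ/dM = 40.155 − 0.376M = -12.67300.
η = (dQ/dM)·(M/Q) = -12.67300 × (140.5/1981.6105) = -0.899.
η < 0 ⇒ inferior good.

-0.899 (inferior good)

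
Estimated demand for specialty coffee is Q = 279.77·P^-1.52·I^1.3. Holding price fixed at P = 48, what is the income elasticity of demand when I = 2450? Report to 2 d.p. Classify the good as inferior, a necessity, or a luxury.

1.30 (luxury)

For a multiplicative demand Q = A·P^α·I^β, the income elasticity is β everywhere.
Here β = 1.3, so η = 1.30.
Since η > 1, this is a luxury.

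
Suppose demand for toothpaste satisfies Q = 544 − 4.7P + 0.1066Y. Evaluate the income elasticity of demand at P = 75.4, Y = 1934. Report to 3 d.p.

0.521

At P = 75.4, Y = 1934: Q = 395.784.
Holding P constant, ∂Q/∂Y = 0.1066.
η_Y = (∂Q/∂Y)·(Y/Q) = 0.1066 × (1934/395.784) = 0.521.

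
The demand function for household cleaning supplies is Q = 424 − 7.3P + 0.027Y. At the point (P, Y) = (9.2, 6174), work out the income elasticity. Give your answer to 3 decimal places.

At P = 9.2, Y = 6174: Q = 523.538.
Holding P constant, ∂Q/∂Y = 0.027.
η_Y = (∂Q/∂Y)·(Y/Q) = 0.027 × (6174/523.538) = 0.318.

0.318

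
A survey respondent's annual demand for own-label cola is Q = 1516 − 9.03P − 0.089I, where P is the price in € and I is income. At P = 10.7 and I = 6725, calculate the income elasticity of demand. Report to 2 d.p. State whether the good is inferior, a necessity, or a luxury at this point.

-0.73 (inferior good)

At P = 10.7, I = 6725: Q = 820.854.
Holding P constant, ∂Q/∂I = −0.089.
η_I = (∂Q/∂I)·(I/Q) = -0.089 × (6725/820.854) = -0.73.
Since η < 0, this is an inferior good.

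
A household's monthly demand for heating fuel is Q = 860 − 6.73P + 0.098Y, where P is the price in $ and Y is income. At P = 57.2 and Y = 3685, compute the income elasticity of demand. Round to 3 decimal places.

At P = 57.2, Y = 3685: Q = 836.174.
Holding P constant, ∂Q/∂Y = 0.098.
η_Y = (∂Q/∂Y)·(Y/Q) = 0.098 × (3685/836.174) = 0.432.

0.432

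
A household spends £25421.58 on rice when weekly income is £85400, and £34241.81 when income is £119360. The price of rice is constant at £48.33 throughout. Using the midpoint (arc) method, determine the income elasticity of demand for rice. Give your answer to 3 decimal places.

0.891

With a constant price, Q₁ = 25421.58/48.33 = 526.000 and Q₂ = 34241.81/48.33 = 708.500 (equivalently, work directly with expenditure since P cancels).
Midpoint %ΔQ = (34241.81 − 25421.58)/29831.70 = 0.29567; midpoint %ΔI = (119360 − 85400)/102380 = 0.33171.
η = 0.29567 / 0.33171 = 0.891.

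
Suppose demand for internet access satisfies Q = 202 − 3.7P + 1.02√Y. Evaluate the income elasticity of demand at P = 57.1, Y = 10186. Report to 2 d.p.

0.55

At P = 57.1, Y = 10186: Q = 93.674.
Holding P constant, ∂Q/∂Y = 1.02/(2√Y) = 0.00505322.
η_Y = (∂Q/∂Y)·(Y/Q) = 0.00505322 × (10186/93.674) = 0.55.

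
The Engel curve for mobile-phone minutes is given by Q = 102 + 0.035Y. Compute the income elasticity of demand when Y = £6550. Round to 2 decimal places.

At Y = 6550: Q = 331.250.
dQ/dY = 0.035.
η = (dQ/dY)·(Y/Q) = 0.035 × (6550/331.250) = 0.69.

0.69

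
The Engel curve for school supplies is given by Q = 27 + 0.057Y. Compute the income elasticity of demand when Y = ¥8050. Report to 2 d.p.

0.94

At Y = 8050: Q = 485.850.
dQ/dY = 0.057.
η = (dQ/dY)·(Y/Q) = 0.057 × (8050/485.850) = 0.94.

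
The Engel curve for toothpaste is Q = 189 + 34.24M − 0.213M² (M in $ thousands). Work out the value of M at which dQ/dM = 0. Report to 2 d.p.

80.38

dQ/dM = 34.24 − 0.426M.
The good is inferior where dQ/dM < 0. Setting dQ/dM = 0 gives M = 34.24 / 0.426 = 80.38.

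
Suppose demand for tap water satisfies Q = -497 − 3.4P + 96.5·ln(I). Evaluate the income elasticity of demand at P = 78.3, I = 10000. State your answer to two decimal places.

At P = 78.3, I = 10000: Q = 125.578.
Holding P constant, ∂Q/∂I = 96.5/I = 0.00965.
η_I = (∂Q/∂I)·(I/Q) = 0.00965 × (10000/125.578) = 0.77.

0.77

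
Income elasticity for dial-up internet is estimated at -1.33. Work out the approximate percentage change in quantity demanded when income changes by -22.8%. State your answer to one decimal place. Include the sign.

30.3%

%ΔQ ≈ η × %ΔI = -1.33 × (-22.8%) = 30.3%.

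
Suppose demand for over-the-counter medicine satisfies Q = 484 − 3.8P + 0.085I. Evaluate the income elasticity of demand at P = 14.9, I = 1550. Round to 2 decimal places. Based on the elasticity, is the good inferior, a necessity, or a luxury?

0.24 (necessity)

At P = 14.9, I = 1550: Q = 559.130.
Holding P constant, ∂Q/∂I = 0.085.
η_I = (∂Q/∂I)·(I/Q) = 0.085 × (1550/559.130) = 0.24.
Since 0 < η < 1, this is a necessity.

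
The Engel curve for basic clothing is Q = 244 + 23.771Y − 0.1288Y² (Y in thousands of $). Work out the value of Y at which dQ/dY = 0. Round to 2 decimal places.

92.28

dQ/dY = 23.771 − 0.2576Y.
The good is inferior where dQ/dY < 0. Setting dQ/dY = 0 gives Y = 23.771 / 0.2576 = 92.28.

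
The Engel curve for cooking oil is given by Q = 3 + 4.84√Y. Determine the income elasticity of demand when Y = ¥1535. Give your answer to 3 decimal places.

0.492

At Y = 1535: Q = 192.627.
dQ/dY = 4.84/(2√Y) = 0.0617677 at this income.
η = (dQ/dY)·(Y/Q) = 0.0617677 × (1535/192.627) = 0.492.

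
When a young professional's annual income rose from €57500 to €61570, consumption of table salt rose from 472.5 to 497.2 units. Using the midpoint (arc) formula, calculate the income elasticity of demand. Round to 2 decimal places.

ΔQ = 497.2 − 472.5 = 24.7; midpoint Q̄ = (472.5 + 497.2)/2 = 484.85.
ΔI = 61570 − 57500 = 4070; midpoint Ī = (57500 + 61570)/2 = 59535.
η = (ΔQ/Q̄) ÷ (ΔI/Ī) = (24.7/484.85) ÷ (4070/59535) = 0.75.

0.75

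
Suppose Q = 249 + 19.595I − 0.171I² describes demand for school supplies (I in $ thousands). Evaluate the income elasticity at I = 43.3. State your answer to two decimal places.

0.27

At I = 43.3: Q = 776.8573.
dQ/dI = 19.595 − 0.342I = 4.78640.
η = (dQ/dI)·(I/Q) = 4.78640 × (43.3/776.8573) = 0.27.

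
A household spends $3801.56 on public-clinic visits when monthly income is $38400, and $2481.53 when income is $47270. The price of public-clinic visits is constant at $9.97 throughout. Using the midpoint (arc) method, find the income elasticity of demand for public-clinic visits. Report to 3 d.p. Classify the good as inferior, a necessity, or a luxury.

-2.029 (inferior good)

With a constant price, Q₁ = 3801.56/9.97 = 381.300 and Q₂ = 2481.53/9.97 = 248.900 (equivalently, work directly with expenditure since P cancels).
Midpoint %ΔQ = (2481.53 − 3801.56)/3141.55 = -0.42018; midpoint %ΔI = (47270 − 38400)/42835 = 0.20707.
η = -0.42018 / 0.20707 = -2.029.
η < 0 ⇒ inferior good.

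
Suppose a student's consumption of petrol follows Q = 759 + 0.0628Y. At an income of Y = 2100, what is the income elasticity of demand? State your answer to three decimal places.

0.148

At Y = 2100: Q = 890.880.
dQ/dY = 0.0628.
η = (dQ/dY)·(Y/Q) = 0.0628 × (2100/890.880) = 0.148.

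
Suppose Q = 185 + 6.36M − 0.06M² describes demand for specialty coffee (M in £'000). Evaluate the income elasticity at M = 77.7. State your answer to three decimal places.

At M = 77.7: Q = 316.9346.
dQ/dM = 6.36 − 0.12M = -2.96400.
η = (dQ/dM)·(M/Q) = -2.96400 × (77.7/316.9346) = -0.727.

-0.727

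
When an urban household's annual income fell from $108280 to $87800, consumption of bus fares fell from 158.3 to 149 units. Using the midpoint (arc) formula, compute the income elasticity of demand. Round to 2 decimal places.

ΔQ = 149 − 158.3 = -9.3; midpoint Q̄ = (158.3 + 149)/2 = 153.65.
ΔI = 87800 − 108280 = -20480; midpoint Ī = (108280 + 87800)/2 = 98040.
η = (ΔQ/Q̄) ÷ (ΔI/Ī) = (-9.3/153.65) ÷ (-20480/98040) = 0.29.

0.29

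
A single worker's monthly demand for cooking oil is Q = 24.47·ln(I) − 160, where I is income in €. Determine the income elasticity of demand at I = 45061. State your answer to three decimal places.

At I = 45061: Q = 102.215.
dQ/dI = 24.47/I = 0.000543042 at this income.
η = (dQ/dI)·(I/Q) = 0.000543042 × (45061/102.215) = 0.239.

0.239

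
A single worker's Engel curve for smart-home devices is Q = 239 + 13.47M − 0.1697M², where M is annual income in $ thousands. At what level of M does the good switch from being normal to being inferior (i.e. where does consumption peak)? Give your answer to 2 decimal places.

39.69

dQ/dM = 13.47 − 0.3394M.
The good is inferior where dQ/dM < 0. Setting dQ/dM = 0 gives M = 13.47 / 0.3394 = 39.69.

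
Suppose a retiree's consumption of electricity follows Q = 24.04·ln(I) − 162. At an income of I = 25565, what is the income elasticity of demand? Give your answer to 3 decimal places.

0.293

At I = 25565: Q = 81.981.
dQ/dI = 24.04/I = 0.000940348 at this income.
η = (dQ/dI)·(I/Q) = 0.000940348 × (25565/81.981) = 0.293.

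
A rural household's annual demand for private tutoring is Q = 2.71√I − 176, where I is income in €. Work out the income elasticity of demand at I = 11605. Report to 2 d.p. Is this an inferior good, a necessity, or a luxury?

1.26 (luxury)

At I = 11605: Q = 115.939.
dQ/dI = 2.71/(2√I) = 0.0125781 at this income.
η = (dQ/dI)·(I/Q) = 0.0125781 × (11605/115.939) = 1.26.
Since η > 1, the good is a luxury.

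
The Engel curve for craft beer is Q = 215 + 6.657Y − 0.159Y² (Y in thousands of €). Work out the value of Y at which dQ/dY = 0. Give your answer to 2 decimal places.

dQ/dY = 6.657 − 0.318Y.
The good is inferior where dQ/dY < 0. Setting dQ/dY = 0 gives Y = 6.657 / 0.318 = 20.93.

20.93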